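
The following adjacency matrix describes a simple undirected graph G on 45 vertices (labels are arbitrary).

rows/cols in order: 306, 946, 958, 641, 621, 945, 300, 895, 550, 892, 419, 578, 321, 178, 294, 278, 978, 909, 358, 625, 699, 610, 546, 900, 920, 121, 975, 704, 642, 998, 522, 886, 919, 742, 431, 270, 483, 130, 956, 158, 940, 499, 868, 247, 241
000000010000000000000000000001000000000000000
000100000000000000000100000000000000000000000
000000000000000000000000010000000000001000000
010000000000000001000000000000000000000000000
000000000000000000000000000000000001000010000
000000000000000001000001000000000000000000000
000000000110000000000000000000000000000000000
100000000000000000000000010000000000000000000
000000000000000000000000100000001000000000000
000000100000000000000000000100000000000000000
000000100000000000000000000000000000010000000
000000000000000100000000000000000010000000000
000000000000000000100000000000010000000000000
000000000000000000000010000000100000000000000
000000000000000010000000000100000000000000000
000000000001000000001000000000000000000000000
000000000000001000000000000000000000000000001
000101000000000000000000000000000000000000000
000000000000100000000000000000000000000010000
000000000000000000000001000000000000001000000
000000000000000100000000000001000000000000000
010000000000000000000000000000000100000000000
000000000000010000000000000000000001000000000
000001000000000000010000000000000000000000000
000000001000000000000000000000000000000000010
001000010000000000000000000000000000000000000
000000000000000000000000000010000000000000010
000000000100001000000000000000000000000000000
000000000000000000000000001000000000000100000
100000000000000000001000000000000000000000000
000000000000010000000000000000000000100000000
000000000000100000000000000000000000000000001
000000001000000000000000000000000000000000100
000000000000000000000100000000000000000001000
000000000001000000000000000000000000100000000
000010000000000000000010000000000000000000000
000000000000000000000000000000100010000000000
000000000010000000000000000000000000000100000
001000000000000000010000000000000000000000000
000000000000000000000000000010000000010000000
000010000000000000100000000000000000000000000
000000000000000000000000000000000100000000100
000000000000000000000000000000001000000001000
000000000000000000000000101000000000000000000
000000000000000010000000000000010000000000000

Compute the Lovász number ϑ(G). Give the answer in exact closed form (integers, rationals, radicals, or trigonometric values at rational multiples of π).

Vertex 742 has 2 neighbors: 610, 499.
Vertex 546 has 2 neighbors: 178, 270.
Vertex 130 has 2 neighbors: 419, 158.
Vertex 642 has 2 neighbors: 975, 158.
Regular of degree 2 on 45 vertices: connected 2-regular on 45 ⇒ C_{45}.
Distinct eigenvalues (to 3 d.p.): [2.0, 1.981, 1.923, 1.827, 1.696, 1.532, 1.338, 1.118, 0.877, 0.618, 0.347, 0.07, -0.209, -0.484, -0.749, -1.0, -1.231, -1.439, -1.618, -1.766, -1.879, -1.956, -1.995].
λ_max=2, λ_min=-2*cos(pi/45); ϑ = −45·λ_min/(λ_max−λ_min) = 45*cos(pi/45)/(cos(pi/45) + 1).
= 22.472562… (decimal).
Lovász sandwich 22 ≤ 45*cos(pi/45)/(cos(pi/45) + 1) ≤ 23: both strict.

45*cos(pi/45)/(cos(pi/45) + 1)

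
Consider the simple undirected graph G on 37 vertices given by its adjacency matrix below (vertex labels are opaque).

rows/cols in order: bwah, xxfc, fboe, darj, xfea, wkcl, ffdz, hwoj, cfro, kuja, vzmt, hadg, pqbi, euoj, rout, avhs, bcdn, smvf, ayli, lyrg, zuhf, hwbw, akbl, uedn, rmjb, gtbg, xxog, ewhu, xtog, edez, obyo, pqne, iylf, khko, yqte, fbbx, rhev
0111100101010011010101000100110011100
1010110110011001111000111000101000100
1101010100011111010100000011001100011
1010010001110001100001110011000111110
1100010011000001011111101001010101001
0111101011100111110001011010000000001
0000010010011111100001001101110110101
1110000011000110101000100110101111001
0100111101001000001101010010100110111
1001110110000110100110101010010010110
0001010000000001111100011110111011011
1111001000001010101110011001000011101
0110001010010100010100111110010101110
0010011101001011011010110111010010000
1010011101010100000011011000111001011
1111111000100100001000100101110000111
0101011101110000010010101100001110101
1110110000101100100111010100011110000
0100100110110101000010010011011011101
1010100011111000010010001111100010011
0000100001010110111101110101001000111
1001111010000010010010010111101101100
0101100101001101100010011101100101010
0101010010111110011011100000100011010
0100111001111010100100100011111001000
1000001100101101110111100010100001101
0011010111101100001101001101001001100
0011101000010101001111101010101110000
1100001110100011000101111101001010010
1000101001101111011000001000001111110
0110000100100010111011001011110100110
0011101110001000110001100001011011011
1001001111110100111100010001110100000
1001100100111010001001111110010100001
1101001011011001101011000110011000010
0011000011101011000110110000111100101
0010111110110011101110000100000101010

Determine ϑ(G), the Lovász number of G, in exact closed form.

Vertex vzmt has 18 neighbors: darj, wkcl, avhs, bcdn, smvf, ayli, lyrg, uedn, rmjb, gtbg, xxog, xtog, edez, obyo, iylf, khko, fbbx, rhev.
N(akbl) = {xxfc, darj, xfea, hwoj, kuja, pqbi, euoj, avhs, bcdn, zuhf, uedn, rmjb, gtbg, ewhu, xtog, pqne, khko, fbbx}, |N(akbl)| = 18.
deg(rout) = 18; N(rout) = {bwah, fboe, wkcl, ffdz, hwoj, kuja, hadg, euoj, zuhf, hwbw, uedn, rmjb, xtog, edez, obyo, khko, fbbx, rhev}.
N(zuhf) = {xfea, kuja, hadg, euoj, rout, bcdn, smvf, ayli, lyrg, hwbw, akbl, uedn, gtbg, ewhu, obyo, yqte, fbbx, rhev}, |N(zuhf)| = 18.
37-vertex 18-regular graph: strongly regular (37,18,8,9).
spec(A) ≈ [18.0, 2.54138, -3.54138] (distinct, 5 d.p.).
λ_max=18, λ_min=-sqrt(37)/2 - 1/2; ϑ = −37·λ_min/(λ_max−λ_min) = sqrt(37).
ϑ(G) ≈ 6.082763.

sqrt(37)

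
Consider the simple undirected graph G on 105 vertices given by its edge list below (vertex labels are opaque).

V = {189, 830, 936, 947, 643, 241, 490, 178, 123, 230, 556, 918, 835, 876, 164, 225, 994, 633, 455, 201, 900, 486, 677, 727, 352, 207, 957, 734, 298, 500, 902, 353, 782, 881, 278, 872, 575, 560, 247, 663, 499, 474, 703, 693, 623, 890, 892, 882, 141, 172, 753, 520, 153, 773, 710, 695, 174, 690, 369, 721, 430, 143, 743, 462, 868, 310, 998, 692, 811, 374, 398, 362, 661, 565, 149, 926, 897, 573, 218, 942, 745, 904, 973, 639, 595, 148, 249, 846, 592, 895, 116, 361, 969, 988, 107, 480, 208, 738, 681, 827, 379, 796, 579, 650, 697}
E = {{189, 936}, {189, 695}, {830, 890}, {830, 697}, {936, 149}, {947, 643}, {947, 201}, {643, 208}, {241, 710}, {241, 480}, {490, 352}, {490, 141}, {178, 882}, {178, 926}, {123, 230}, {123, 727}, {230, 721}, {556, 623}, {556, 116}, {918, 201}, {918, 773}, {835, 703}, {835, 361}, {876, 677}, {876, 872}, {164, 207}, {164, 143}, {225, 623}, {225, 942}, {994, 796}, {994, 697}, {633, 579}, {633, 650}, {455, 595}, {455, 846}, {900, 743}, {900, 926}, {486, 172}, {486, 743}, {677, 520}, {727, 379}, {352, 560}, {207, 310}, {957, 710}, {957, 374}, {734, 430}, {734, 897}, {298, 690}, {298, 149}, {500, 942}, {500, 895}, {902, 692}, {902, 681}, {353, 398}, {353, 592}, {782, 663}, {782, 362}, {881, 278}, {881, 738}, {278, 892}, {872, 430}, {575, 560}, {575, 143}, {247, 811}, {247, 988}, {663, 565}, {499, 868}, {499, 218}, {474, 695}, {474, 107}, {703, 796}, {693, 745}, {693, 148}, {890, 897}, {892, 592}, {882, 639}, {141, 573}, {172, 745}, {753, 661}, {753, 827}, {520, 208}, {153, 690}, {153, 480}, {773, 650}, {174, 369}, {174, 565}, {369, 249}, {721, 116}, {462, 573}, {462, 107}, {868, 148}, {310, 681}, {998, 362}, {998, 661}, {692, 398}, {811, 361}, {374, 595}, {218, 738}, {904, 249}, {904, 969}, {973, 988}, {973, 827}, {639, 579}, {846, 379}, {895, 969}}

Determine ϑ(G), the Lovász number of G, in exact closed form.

105*cos(pi/105)/(cos(pi/105) + 1)

N(710) = {241, 957}, |N(710)| = 2.
deg(573) = 2; N(573) = {141, 462}.
N(189) = {936, 695}, |N(189)| = 2.
N(247) = {811, 988}, |N(247)| = 2.
G on 105 vertices is 2-regular; this is C_{105}, the 105-cycle.
Distinct eigenvalues (to 4 d.p.): [2.0, 1.9964, 1.9857, 1.9679, 1.943, 1.9111, 1.8725, 1.8271, 1.7752, 1.7169, 1.6525, 1.5821, 1.5061, 1.4248, 1.3383, 1.247, 1.1512, 1.0514, 0.9477, 0.8407, 0.7307, 0.618, 0.5032, 0.3865, 0.2685, 0.1495, 0.0299, -0.0897, -0.2091, -0.3276, -0.445, -0.5609, -0.6747, -0.7861, -0.8946, -1.0, -1.1018, -1.1996, -1.2932, -1.3821, -1.4661, -1.5448, -1.618, -1.6854, -1.7468, -1.8019, -1.8506, -1.8927, -1.9279, -1.9563, -1.9777, -1.9919, -1.9991].
Lovász: ϑ = −105(-2*cos(pi/105))/(2+-(-1)*2*cos(pi/105)) = 105*cos(pi/105)/(cos(pi/105) + 1).
≈ 52.4882 (to 4 d.p.).
Sandwich: α(G)=52 ≤ ϑ(G)=105*cos(pi/105)/(cos(pi/105) + 1) ≤ χ(Ḡ)=53 (both strict).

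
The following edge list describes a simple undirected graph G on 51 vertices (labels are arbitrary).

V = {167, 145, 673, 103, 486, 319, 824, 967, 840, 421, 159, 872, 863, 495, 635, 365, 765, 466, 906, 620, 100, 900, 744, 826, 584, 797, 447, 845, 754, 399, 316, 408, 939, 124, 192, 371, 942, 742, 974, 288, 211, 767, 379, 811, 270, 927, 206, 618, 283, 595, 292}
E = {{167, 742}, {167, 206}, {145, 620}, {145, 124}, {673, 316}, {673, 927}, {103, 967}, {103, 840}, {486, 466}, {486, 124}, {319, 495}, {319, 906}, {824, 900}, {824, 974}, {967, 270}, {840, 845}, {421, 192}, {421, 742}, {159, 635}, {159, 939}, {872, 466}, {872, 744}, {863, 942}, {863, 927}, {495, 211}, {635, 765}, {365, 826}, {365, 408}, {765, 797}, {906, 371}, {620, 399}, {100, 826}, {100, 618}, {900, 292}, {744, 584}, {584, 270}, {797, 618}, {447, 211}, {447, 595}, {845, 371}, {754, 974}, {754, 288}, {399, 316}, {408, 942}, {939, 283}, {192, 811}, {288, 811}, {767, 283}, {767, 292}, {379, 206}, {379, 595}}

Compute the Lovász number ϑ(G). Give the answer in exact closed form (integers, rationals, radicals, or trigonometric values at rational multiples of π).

51*cos(pi/51)/(cos(pi/51) + 1)

Vertex 797 has 2 neighbors: 765, 618.
deg(288) = 2; N(288) = {754, 811}.
deg(206) = 2; N(206) = {167, 379}.
Vertex 754 has 2 neighbors: 974, 288.
2-regular, N=51; a single 51-cycle (edge-transitive).
spec(A) ≈ [2.0, 1.98484, 1.93959, 1.86494, 1.76202, 1.63239, 1.47802, 1.30124, 1.10473, 0.89148, 0.66471, 0.42787, 0.18454, -0.06159, -0.30678, -0.54733, -0.77957, -1.0, -1.20527, -1.39227, -1.55816, -1.70043, -1.81693, -1.90588, -1.96595, -1.99621] (distinct, 5 d.p.).
With N=51: ϑ(G) = 51·(-(-1)*2*cos(pi/51))/(2−(-2*cos(pi/51))) = 51*cos(pi/51)/(cos(pi/51) + 1).
≈ 25.4758 (to 4 d.p.).
Check 25 ≤ 51*cos(pi/51)/(cos(pi/51) + 1) ≤ 26: both strict.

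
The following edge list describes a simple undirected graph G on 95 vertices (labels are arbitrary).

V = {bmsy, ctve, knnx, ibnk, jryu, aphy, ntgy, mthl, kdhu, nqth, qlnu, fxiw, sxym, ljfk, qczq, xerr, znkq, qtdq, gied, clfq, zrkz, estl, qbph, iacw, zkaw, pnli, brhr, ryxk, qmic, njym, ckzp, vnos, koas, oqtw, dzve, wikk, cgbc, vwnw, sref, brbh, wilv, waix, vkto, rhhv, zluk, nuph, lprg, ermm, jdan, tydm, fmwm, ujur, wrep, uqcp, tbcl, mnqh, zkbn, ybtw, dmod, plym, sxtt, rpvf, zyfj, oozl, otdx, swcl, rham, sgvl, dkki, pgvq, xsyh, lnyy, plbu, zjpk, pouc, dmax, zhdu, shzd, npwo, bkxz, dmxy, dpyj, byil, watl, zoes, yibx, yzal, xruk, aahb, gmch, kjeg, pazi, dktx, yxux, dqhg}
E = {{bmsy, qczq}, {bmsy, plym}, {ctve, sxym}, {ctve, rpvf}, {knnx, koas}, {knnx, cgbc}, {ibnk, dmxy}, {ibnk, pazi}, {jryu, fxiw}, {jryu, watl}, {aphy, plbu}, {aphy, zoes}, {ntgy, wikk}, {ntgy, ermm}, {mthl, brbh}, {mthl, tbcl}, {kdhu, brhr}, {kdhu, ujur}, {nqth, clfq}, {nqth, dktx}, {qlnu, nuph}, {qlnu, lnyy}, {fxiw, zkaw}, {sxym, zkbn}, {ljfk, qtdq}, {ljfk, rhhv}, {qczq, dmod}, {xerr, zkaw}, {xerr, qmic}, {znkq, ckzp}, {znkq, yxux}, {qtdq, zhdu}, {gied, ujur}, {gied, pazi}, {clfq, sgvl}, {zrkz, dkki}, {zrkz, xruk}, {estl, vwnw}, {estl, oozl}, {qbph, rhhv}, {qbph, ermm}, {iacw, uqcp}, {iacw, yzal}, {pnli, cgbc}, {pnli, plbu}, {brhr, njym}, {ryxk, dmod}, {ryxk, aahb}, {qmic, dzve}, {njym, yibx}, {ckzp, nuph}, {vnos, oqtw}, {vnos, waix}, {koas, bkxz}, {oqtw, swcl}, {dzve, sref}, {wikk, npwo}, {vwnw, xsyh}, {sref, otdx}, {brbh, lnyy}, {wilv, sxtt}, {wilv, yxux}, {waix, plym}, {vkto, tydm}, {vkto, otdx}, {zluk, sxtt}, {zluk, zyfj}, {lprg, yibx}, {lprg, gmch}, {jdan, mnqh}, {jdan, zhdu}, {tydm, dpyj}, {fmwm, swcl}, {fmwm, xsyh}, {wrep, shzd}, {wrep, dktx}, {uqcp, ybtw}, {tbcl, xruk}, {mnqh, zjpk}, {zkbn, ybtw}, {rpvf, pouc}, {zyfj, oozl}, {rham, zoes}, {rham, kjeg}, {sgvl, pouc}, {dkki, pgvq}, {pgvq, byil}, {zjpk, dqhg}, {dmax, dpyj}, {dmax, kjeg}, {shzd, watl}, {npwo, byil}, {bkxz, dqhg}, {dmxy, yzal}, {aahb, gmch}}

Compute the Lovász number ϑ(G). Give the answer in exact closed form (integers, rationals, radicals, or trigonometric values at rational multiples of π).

95*cos(pi/95)/(cos(pi/95) + 1)

Vertex plym has 2 neighbors: bmsy, waix.
N(qlnu) = {nuph, lnyy}, |N(qlnu)| = 2.
N(vnos) = {oqtw, waix}, |N(vnos)| = 2.
deg(nuph) = 2; N(nuph) = {qlnu, ckzp}.
G on 95 vertices is 2-regular; this is C_{95}, the 95-cycle.
spec(A) ≈ [2.0, 1.99563, 1.98253, 1.96076, 1.93042, 1.89163, 1.84458, 1.78946, 1.72651, 1.65602, 1.57828, 1.49364, 1.40247, 1.30517, 1.20216, 1.0939, 0.98085, 0.86351, 0.74239, 0.61803, 0.49097, 0.36176, 0.23097, 0.09917, -0.03307, -0.16516, -0.29653, -0.4266, -0.55481, -0.68059, -0.80339, -0.92268, -1.03794, -1.14866, -1.25435, -1.35456, -1.44885, -1.5368, -1.61803, -1.69219, -1.75895, -1.81801, -1.86913, -1.91207, -1.94665, -1.97272, -1.99017, -1.99891] (distinct, 5 d.p.).
Lovász: ϑ = −95(-2*cos(pi/95))/(2+-(-1)*2*cos(pi/95)) = 95*cos(pi/95)/(cos(pi/95) + 1).
≈ 47.48701 (to 5 d.p.).
Check 47 ≤ 95*cos(pi/95)/(cos(pi/95) + 1) ≤ 48: both strict.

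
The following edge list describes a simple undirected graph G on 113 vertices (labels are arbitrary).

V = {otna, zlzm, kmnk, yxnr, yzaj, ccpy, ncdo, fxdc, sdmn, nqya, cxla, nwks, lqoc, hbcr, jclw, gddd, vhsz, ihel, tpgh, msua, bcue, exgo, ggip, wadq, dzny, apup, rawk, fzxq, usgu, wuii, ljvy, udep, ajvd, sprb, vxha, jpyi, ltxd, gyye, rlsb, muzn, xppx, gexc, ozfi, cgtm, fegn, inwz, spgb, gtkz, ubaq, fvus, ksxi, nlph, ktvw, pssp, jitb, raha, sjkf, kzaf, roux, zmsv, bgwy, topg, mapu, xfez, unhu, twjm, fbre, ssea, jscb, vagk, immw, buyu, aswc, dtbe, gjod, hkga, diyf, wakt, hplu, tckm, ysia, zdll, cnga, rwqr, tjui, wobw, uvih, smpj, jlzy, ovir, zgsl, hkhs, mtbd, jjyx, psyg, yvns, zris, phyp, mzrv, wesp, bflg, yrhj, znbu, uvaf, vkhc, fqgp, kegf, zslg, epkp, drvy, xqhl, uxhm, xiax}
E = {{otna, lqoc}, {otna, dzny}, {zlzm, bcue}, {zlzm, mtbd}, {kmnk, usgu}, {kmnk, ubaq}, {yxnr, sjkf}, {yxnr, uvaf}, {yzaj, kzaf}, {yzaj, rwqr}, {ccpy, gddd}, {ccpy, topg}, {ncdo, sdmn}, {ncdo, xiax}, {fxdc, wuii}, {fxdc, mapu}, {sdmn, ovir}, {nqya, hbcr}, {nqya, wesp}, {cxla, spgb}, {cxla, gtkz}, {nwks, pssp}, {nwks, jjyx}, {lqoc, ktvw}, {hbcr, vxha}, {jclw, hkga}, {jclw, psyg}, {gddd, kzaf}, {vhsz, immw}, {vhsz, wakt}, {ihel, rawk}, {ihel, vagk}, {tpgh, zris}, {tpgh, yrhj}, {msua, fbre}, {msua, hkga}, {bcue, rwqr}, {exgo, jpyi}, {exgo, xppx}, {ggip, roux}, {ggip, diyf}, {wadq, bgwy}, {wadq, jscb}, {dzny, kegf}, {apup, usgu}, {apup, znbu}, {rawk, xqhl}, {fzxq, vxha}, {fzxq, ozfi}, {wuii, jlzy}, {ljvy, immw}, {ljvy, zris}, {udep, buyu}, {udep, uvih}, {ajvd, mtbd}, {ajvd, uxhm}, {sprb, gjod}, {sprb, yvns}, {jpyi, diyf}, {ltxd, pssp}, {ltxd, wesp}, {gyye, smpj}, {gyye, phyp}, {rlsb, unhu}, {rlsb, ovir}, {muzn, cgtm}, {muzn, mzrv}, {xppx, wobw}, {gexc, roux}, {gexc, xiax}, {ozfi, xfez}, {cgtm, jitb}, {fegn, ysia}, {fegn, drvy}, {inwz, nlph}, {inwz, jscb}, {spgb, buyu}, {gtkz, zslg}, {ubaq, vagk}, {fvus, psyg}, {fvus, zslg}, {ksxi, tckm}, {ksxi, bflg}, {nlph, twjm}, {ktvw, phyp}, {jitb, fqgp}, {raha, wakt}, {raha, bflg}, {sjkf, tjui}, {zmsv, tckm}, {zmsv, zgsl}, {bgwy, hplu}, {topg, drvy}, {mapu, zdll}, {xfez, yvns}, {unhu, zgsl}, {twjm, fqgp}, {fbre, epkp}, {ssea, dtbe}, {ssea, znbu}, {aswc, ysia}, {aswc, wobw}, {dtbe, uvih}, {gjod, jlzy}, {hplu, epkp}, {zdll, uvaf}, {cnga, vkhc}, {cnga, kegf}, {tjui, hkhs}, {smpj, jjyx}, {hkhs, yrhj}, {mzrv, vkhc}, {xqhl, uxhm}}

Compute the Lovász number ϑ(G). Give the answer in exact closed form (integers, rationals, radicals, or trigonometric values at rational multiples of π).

deg(immw) = 2; N(immw) = {vhsz, ljvy}.
deg(raha) = 2; N(raha) = {wakt, bflg}.
N(jitb) = {cgtm, fqgp}, |N(jitb)| = 2.
Vertex ncdo has 2 neighbors: sdmn, xiax.
Every vertex has degree 2 (N=113); connected 2-regular on 113 ⇒ C_{113}.
Distinct eigenvalues (to 5 d.p.): [2.0, 1.99691, 1.98765, 1.97224, 1.95074, 1.9232, 1.88973, 1.85041, 1.80537, 1.75475, 1.69871, 1.63742, 1.57106, 1.49985, 1.42401, 1.34376, 1.25936, 1.17107, 1.07915, 0.98391, 0.88562, 0.78459, 0.68114, 0.57558, 0.46824, 0.35946, 0.24956, 0.1389, 0.0278, -0.08338, -0.1943, -0.30463, -0.41401, -0.52211, -0.6286, -0.73315, -0.83543, -0.93512, -1.03193, -1.12555, -1.21568, -1.30206, -1.38442, -1.4625, -1.53605, -1.60486, -1.66871, -1.7274, -1.78075, -1.8286, -1.87079, -1.9072, -1.93772, -1.96225, -1.98071, -1.99305, -1.99923].
Lovász (edge-transitive): ϑ = −113·(-2*cos(pi/113))/((2)−(-2*cos(pi/113))) = 113*cos(pi/113)/(cos(pi/113) + 1).
≈ 56.4891 (to 4 d.p.).
Check 56 ≤ 113*cos(pi/113)/(cos(pi/113) + 1) ≤ 57: both strict.

113*cos(pi/113)/(cos(pi/113) + 1)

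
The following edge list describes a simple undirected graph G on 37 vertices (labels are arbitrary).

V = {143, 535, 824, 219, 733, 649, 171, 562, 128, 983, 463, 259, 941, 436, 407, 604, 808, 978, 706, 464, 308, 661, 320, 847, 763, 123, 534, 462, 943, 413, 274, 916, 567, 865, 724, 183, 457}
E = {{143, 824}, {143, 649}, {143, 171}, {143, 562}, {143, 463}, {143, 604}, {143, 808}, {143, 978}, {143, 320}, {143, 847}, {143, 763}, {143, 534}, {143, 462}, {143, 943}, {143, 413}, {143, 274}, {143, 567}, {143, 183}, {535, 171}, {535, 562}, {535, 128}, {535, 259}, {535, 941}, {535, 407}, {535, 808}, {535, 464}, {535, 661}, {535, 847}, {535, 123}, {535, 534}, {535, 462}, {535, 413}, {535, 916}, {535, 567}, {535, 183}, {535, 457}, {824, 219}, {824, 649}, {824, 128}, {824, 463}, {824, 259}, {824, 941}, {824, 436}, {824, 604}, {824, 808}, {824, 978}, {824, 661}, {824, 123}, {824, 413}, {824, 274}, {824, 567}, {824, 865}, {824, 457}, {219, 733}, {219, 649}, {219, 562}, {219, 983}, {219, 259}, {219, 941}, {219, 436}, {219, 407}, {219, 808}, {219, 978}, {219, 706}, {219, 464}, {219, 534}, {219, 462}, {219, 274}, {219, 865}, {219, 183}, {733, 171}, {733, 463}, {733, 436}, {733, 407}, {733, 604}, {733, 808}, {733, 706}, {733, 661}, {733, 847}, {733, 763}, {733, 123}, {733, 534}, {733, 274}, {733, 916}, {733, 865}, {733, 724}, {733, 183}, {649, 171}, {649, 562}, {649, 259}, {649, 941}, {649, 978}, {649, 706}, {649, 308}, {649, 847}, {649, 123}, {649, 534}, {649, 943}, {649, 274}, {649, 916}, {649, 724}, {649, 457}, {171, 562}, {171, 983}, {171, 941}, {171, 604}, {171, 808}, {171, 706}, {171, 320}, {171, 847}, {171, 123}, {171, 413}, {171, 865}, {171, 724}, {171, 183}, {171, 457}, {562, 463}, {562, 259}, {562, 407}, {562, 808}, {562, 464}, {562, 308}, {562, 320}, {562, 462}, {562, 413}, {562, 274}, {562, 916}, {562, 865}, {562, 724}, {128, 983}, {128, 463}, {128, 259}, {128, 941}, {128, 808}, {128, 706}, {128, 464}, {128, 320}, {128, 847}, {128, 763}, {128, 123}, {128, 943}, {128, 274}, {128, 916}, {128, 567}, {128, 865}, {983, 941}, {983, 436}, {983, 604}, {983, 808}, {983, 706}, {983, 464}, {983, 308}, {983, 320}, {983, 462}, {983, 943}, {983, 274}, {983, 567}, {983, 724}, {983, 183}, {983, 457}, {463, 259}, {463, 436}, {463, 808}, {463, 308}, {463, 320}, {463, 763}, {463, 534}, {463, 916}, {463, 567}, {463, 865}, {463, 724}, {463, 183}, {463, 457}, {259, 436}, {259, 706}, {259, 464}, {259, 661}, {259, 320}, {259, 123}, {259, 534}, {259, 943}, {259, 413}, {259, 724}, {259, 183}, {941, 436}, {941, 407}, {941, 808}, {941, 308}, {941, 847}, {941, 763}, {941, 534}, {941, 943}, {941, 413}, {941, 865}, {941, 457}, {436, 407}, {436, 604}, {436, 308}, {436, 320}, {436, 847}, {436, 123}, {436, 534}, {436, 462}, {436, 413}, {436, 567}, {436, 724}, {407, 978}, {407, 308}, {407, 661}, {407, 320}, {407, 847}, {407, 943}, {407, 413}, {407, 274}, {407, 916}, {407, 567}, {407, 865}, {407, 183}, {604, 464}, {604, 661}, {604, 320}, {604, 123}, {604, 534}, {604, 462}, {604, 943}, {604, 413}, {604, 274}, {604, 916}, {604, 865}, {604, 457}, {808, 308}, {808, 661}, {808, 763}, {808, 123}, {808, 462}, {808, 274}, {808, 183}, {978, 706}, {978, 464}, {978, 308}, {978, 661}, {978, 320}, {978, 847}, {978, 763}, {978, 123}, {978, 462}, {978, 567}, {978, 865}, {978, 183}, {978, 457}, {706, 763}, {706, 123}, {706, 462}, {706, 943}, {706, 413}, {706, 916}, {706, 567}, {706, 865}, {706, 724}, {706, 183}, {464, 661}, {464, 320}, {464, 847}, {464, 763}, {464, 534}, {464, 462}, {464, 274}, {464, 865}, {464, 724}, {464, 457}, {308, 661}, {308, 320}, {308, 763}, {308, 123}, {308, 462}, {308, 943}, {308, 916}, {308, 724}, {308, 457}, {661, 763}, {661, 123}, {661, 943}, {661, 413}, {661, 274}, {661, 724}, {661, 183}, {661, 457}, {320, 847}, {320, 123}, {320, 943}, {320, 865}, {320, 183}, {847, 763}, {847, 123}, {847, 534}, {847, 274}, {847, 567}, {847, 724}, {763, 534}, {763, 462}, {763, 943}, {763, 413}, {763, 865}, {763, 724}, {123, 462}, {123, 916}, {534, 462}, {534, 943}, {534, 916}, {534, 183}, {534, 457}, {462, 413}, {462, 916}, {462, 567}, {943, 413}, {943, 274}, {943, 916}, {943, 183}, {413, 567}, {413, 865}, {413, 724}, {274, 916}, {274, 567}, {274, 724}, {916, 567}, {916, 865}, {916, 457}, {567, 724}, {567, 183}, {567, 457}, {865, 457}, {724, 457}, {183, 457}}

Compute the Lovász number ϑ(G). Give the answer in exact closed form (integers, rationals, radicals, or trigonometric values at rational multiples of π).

sqrt(37)

N(847) = {143, 535, 733, 649, 171, 128, 941, 436, 407, 978, 464, 320, 763, 123, 534, 274, 567, 724}, |N(847)| = 18.
N(534) = {143, 535, 219, 733, 649, 463, 259, 941, 436, 604, 464, 847, 763, 462, 943, 916, 183, 457}, |N(534)| = 18.
deg(763) = 18; N(763) = {143, 733, 128, 463, 941, 808, 978, 706, 464, 308, 661, 847, 534, 462, 943, 413, 865, 724}.
Vertex 123 has 18 neighbors: 535, 824, 733, 649, 171, 128, 259, 436, 604, 808, 978, 706, 308, 661, 320, 847, 462, 916.
Regular of degree 18 on 37 vertices: Paley(37): SR with (k,λ,μ)=(18,8,9).
The 3 distinct eigenvalues: [18.0, 2.54138, -3.54138].
Lovász: ϑ = −37(-sqrt(37)/2 - 1/2)/(18+-(-sqrt(37)/2 - 1/2)) = sqrt(37).
≈ 6.08276253 (to 8 d.p.).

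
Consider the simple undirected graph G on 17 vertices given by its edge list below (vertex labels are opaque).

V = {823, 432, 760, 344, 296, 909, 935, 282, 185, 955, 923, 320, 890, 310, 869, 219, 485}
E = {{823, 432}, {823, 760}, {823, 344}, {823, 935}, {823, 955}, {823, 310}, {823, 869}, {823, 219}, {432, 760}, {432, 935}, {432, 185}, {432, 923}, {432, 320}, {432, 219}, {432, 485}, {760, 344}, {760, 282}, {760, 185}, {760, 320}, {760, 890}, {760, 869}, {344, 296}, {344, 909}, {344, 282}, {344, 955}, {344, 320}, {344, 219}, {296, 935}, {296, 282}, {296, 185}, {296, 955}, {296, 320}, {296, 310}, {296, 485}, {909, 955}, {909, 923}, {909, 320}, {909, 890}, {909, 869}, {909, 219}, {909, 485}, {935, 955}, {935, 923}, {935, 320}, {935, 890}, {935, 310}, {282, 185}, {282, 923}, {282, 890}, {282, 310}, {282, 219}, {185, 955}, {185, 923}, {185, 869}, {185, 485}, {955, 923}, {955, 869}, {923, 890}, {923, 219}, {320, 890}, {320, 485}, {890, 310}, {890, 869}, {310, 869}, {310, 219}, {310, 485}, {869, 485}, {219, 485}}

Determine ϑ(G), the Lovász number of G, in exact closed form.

sqrt(17)

Vertex 890 has 8 neighbors: 760, 909, 935, 282, 923, 320, 310, 869.
deg(909) = 8; N(909) = {344, 955, 923, 320, 890, 869, 219, 485}.
Vertex 282 has 8 neighbors: 760, 344, 296, 185, 923, 890, 310, 219.
Vertex 310 has 8 neighbors: 823, 296, 935, 282, 890, 869, 219, 485.
Every vertex has degree 8 (N=17); SR(17,8,3,4) — a Paley graph.
spec(A) ≈ [8.0, 1.56155, -2.56155] (distinct, 5 d.p.).
Lovász: ϑ = −17(-sqrt(17)/2 - 1/2)/(8+-(-sqrt(17)/2 - 1/2)) = sqrt(17).
Numerically 4.123105626.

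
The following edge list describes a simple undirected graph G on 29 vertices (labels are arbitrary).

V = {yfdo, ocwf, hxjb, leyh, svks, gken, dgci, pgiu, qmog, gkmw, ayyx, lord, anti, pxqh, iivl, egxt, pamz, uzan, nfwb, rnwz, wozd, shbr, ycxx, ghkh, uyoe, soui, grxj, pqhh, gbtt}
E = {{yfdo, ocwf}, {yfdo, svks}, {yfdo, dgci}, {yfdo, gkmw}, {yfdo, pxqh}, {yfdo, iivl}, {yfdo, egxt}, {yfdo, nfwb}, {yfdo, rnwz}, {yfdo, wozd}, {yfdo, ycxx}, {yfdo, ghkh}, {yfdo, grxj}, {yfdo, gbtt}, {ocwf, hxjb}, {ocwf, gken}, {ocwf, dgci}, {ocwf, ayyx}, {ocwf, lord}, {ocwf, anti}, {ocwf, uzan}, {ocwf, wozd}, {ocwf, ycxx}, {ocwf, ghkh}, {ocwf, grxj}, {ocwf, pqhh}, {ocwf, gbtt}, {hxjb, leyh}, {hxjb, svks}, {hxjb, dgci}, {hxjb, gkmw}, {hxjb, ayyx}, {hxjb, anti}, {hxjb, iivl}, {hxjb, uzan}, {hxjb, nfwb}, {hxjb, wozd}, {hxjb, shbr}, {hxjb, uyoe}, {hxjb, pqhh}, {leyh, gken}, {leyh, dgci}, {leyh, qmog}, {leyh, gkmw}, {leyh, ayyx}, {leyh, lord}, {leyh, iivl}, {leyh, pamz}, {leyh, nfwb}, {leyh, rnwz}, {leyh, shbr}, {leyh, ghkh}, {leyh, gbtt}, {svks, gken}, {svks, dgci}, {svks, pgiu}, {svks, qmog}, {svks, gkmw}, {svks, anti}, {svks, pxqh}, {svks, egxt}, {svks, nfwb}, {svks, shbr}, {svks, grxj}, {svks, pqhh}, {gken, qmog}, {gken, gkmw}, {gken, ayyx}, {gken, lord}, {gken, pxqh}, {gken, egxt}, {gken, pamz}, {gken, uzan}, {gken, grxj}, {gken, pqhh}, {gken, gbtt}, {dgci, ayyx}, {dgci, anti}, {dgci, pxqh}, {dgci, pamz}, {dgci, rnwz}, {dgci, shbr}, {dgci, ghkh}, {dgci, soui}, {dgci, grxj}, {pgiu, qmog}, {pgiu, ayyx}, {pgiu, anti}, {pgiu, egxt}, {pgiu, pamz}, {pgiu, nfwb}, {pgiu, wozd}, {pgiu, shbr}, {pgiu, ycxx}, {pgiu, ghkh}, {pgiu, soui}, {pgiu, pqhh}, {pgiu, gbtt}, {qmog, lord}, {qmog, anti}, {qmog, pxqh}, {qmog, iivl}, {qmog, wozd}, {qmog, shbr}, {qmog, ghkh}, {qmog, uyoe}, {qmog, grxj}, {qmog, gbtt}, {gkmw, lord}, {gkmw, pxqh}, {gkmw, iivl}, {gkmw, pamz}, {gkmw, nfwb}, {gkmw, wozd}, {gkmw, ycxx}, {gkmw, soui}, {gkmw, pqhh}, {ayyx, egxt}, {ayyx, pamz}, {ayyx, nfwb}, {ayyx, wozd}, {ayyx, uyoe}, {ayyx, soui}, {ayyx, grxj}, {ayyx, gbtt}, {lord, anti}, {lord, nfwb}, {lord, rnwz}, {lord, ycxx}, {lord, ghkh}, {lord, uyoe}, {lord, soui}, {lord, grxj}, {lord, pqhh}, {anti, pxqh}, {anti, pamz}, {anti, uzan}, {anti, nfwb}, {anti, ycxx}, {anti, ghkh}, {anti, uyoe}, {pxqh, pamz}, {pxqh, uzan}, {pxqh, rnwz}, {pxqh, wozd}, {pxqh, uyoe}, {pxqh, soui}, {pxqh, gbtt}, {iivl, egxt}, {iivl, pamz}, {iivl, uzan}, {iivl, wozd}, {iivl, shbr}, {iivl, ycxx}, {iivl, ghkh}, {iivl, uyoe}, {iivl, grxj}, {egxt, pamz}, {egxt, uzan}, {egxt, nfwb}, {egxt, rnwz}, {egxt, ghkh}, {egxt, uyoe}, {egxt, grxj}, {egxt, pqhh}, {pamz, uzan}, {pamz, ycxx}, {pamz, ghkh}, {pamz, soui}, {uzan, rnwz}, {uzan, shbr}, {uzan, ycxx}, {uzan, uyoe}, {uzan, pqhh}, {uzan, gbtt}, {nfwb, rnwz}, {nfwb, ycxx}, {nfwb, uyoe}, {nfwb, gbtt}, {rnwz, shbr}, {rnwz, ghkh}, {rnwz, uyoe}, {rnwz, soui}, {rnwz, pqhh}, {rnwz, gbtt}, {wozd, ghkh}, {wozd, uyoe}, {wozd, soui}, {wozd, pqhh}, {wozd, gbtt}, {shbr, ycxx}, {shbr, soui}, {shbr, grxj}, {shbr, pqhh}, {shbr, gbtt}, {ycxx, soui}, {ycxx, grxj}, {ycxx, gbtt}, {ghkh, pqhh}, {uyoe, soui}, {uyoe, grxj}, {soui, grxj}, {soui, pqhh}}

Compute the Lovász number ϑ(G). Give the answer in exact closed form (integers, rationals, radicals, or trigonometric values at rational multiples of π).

deg(ocwf) = 14; N(ocwf) = {yfdo, hxjb, gken, dgci, ayyx, lord, anti, uzan, wozd, ycxx, ghkh, grxj, pqhh, gbtt}.
deg(uzan) = 14; N(uzan) = {ocwf, hxjb, gken, anti, pxqh, iivl, egxt, pamz, rnwz, shbr, ycxx, uyoe, pqhh, gbtt}.
Vertex wozd has 14 neighbors: yfdo, ocwf, hxjb, pgiu, qmog, gkmw, ayyx, pxqh, iivl, ghkh, uyoe, soui, pqhh, gbtt.
Vertex uyoe has 14 neighbors: hxjb, qmog, ayyx, lord, anti, pxqh, iivl, egxt, uzan, nfwb, rnwz, wozd, soui, grxj.
14-regular, N=29; Paley(29): SR with (k,λ,μ)=(14,6,7).
A has 3 distinct eigenvalues ≈ [14.0, 2.192582, -3.192582].
Lovász: ϑ = −29(-sqrt(29)/2 - 1/2)/(14+-(-sqrt(29)/2 - 1/2)) = sqrt(29).
ϑ(G) ≈ 5.385165.

sqrt(29)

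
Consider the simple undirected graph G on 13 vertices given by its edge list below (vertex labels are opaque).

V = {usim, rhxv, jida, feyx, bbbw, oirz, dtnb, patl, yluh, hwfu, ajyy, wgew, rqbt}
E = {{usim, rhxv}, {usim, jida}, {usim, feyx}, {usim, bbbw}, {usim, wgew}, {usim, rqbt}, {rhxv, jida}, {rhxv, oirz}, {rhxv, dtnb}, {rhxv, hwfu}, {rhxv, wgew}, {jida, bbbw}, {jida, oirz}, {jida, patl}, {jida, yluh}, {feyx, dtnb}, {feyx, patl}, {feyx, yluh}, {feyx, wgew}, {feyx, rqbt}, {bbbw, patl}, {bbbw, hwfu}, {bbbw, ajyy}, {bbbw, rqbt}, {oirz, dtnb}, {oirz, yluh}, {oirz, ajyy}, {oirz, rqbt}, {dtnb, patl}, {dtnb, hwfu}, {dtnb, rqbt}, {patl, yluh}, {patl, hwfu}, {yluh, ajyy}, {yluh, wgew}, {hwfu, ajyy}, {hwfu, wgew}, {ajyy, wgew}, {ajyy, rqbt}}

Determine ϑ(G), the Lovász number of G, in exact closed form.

sqrt(13)

Vertex wgew has 6 neighbors: usim, rhxv, feyx, yluh, hwfu, ajyy.
deg(rhxv) = 6; N(rhxv) = {usim, jida, oirz, dtnb, hwfu, wgew}.
Vertex rqbt has 6 neighbors: usim, feyx, bbbw, oirz, dtnb, ajyy.
deg(dtnb) = 6; N(dtnb) = {rhxv, feyx, oirz, patl, hwfu, rqbt}.
6-regular, N=13; SR(13,6,2,3) — a Paley graph.
Distinct eigenvalues (to 3 d.p.): [6.0, 1.303, -2.303].
Lovász: ϑ = −13(-sqrt(13)/2 - 1/2)/(6+-(-sqrt(13)/2 - 1/2)) = sqrt(13).
Numerically 3.60555.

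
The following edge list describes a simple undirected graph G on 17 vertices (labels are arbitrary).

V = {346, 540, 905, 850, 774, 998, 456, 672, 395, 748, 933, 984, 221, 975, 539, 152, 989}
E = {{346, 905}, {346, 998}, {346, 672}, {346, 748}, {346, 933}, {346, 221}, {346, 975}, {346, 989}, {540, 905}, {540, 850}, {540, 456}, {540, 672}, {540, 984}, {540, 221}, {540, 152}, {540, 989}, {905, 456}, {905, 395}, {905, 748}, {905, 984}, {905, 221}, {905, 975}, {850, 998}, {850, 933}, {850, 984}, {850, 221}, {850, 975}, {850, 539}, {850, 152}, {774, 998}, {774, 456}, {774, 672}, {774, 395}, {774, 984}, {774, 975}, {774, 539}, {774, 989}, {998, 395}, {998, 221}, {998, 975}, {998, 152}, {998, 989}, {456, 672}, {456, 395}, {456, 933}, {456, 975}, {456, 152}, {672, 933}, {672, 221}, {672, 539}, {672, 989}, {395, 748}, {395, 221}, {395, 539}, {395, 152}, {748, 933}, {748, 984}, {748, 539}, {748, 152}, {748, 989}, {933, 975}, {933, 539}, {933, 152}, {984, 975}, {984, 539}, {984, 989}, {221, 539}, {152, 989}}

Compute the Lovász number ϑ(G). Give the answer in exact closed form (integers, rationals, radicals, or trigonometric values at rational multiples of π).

sqrt(17)

deg(540) = 8; N(540) = {905, 850, 456, 672, 984, 221, 152, 989}.
Vertex 152 has 8 neighbors: 540, 850, 998, 456, 395, 748, 933, 989.
deg(989) = 8; N(989) = {346, 540, 774, 998, 672, 748, 984, 152}.
Vertex 456 has 8 neighbors: 540, 905, 774, 672, 395, 933, 975, 152.
deg(v) = 8 for all v (|V|=17); SR(17,8,3,4) — a Paley graph.
A has 3 distinct eigenvalues ≈ [8.0, 1.56155, -2.56155].
Lovász (edge-transitive): ϑ = −17·(-sqrt(17)/2 - 1/2)/((8)−(-sqrt(17)/2 - 1/2)) = sqrt(17).
Numerically 4.12311.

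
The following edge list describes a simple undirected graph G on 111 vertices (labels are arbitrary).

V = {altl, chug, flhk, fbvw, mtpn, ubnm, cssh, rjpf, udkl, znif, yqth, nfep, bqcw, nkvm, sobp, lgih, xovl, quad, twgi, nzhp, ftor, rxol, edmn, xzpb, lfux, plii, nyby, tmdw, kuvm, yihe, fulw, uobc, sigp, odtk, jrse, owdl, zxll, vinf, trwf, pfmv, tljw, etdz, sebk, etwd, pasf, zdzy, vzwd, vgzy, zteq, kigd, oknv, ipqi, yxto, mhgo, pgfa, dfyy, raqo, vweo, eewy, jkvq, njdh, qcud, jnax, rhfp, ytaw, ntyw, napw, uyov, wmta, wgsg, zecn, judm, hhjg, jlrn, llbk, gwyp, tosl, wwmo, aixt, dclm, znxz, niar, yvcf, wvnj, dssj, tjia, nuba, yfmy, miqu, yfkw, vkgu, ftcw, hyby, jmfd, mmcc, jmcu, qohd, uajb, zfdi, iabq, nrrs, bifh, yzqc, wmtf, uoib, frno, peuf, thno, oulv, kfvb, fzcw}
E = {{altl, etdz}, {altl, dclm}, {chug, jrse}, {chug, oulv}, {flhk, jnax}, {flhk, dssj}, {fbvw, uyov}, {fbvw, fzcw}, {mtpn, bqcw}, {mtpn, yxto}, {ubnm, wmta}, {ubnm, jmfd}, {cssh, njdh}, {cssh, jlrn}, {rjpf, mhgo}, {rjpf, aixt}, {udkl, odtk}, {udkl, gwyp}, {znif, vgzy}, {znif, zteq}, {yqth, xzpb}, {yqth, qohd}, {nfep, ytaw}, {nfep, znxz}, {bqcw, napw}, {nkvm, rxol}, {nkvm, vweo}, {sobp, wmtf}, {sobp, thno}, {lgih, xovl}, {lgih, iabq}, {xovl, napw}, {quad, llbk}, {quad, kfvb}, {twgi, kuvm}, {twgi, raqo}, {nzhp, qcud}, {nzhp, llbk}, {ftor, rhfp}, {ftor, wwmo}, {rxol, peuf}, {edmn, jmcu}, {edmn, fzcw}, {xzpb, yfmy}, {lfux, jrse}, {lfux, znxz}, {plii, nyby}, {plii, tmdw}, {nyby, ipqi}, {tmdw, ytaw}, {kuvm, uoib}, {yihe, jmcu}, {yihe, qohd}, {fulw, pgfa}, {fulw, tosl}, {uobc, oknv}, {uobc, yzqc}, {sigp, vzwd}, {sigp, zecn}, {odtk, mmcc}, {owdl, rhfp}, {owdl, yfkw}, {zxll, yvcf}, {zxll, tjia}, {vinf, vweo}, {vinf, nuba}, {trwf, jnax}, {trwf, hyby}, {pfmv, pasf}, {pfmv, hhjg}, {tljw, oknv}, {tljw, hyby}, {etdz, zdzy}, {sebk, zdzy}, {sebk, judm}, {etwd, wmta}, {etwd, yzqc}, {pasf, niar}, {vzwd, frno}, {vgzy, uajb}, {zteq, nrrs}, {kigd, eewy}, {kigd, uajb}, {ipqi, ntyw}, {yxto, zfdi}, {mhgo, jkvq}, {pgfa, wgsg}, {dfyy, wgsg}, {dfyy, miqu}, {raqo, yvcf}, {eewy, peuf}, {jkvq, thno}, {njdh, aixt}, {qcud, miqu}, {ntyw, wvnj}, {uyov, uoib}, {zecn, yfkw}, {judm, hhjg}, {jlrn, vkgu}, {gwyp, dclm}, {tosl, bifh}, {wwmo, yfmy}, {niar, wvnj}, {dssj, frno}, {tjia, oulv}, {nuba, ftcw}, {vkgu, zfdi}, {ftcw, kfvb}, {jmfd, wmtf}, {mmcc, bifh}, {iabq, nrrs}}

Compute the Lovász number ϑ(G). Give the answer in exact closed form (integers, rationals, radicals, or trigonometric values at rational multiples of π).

111*cos(pi/111)/(cos(pi/111) + 1)

Vertex uyov has 2 neighbors: fbvw, uoib.
Vertex cssh has 2 neighbors: njdh, jlrn.
N(sigp) = {vzwd, zecn}, |N(sigp)| = 2.
deg(kuvm) = 2; N(kuvm) = {twgi, uoib}.
Regular of degree 2 on 111 vertices: the odd cycle C_{111}.
spec(A) ≈ [2.0, 1.997, 1.987, 1.971, 1.949, 1.92, 1.886, 1.845, 1.798, 1.746, 1.688, 1.625, 1.556, 1.482, 1.404, 1.321, 1.234, 1.143, 1.049, 0.951, 0.85, 0.746, 0.64, 0.531, 0.421, 0.31, 0.198, 0.085, -0.028, -0.141, -0.254, -0.366, -0.477, -0.586, -0.693, -0.798, -0.9, -1.0, -1.096, -1.189, -1.278, -1.363, -1.444, -1.52, -1.591, -1.657, -1.718, -1.773, -1.822, -1.866, -1.904, -1.935, -1.961, -1.98, -1.993, -1.999] (distinct, 3 d.p.).
λ_max=2, λ_min=-2*cos(pi/111); ϑ = −111·λ_min/(λ_max−λ_min) = 111*cos(pi/111)/(cos(pi/111) + 1).
≈ 55.48888410 (to 8 d.p.).
Check 55 ≤ 111*cos(pi/111)/(cos(pi/111) + 1) ≤ 56: both strict.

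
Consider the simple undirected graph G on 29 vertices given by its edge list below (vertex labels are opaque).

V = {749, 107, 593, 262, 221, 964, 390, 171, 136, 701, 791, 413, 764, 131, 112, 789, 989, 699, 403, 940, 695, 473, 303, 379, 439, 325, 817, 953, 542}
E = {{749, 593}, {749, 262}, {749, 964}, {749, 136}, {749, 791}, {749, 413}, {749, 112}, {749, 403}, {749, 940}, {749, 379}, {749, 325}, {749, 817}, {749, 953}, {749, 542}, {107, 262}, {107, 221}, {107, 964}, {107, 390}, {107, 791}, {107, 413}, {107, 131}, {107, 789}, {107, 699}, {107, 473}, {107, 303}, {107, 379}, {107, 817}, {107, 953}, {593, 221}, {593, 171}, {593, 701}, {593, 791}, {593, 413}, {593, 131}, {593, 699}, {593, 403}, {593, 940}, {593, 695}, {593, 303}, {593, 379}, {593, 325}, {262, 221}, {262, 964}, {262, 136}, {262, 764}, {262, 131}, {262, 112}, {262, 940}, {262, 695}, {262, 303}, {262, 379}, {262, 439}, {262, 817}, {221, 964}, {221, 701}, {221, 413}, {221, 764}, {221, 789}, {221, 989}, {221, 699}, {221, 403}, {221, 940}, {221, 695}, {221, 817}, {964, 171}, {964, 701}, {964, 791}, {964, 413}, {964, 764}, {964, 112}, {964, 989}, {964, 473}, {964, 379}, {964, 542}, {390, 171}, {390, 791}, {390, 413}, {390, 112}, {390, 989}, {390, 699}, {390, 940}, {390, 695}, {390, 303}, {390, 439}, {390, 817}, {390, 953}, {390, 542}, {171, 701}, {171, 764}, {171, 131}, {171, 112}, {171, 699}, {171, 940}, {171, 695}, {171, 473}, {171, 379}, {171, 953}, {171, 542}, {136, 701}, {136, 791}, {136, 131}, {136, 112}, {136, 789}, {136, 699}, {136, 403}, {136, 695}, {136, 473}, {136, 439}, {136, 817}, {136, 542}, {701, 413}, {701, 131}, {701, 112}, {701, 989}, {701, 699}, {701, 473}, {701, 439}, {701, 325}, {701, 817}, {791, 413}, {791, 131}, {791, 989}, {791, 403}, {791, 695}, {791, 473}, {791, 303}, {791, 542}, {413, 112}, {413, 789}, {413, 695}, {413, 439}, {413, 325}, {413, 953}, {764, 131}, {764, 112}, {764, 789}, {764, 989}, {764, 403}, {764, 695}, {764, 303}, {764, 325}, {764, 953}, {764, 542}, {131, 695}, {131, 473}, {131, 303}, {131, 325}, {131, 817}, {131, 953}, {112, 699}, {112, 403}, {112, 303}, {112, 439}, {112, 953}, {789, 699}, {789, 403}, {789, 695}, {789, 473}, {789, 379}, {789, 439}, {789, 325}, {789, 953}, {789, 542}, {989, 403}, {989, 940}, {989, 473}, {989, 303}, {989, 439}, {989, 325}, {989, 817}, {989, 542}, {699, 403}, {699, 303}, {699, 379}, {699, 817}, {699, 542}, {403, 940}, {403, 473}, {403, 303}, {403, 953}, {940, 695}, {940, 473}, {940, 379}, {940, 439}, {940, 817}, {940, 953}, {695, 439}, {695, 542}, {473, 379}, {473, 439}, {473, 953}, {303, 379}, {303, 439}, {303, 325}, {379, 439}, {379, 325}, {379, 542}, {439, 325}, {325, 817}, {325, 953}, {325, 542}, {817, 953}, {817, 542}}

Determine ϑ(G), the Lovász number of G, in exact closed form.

Vertex 413 has 14 neighbors: 749, 107, 593, 221, 964, 390, 701, 791, 112, 789, 695, 439, 325, 953.
N(953) = {749, 107, 390, 171, 413, 764, 131, 112, 789, 403, 940, 473, 325, 817}, |N(953)| = 14.
deg(542) = 14; N(542) = {749, 964, 390, 171, 136, 791, 764, 789, 989, 699, 695, 379, 325, 817}.
Vertex 403 has 14 neighbors: 749, 593, 221, 136, 791, 764, 112, 789, 989, 699, 940, 473, 303, 953.
Regular of degree 14 on 29 vertices: strongly regular (29,14,6,7).
Distinct eigenvalues (to 3 d.p.): [14.0, 2.193, -3.193].
λ_max=14, λ_min=-sqrt(29)/2 - 1/2; ϑ = −29·λ_min/(λ_max−λ_min) = sqrt(29).
= 5.3852… (decimal).

sqrt(29)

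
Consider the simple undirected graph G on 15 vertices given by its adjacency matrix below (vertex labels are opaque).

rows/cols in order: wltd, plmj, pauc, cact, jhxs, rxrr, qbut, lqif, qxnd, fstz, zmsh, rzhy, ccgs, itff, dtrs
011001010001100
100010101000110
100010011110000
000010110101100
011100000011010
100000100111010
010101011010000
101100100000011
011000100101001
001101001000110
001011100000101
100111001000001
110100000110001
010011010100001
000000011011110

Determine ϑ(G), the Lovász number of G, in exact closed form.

deg(rzhy) = 6; N(rzhy) = {wltd, cact, jhxs, rxrr, qxnd, dtrs}.
deg(lqif) = 6; N(lqif) = {wltd, pauc, cact, qbut, itff, dtrs}.
Vertex itff has 6 neighbors: plmj, jhxs, rxrr, lqif, fstz, dtrs.
Vertex cact has 6 neighbors: jhxs, qbut, lqif, fstz, rzhy, ccgs.
6-regular, N=15; Kneser K(6,2) on C(6,2)=15 vertices.
A has 3 distinct eigenvalues ≈ [6.0, 1.0, -3.0].
−15·(-3) / ((6)−(-3)) = 5 = ϑ(G).
ϑ(G) ≈ 5.0000.

5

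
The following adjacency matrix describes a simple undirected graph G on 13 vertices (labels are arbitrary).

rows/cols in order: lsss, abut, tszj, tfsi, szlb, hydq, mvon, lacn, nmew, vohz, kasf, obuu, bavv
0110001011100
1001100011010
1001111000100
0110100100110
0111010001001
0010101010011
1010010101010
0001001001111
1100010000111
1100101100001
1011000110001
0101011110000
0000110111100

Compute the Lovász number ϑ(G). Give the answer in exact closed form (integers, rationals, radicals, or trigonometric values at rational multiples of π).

deg(kasf) = 6; N(kasf) = {lsss, tszj, tfsi, lacn, nmew, bavv}.
deg(lsss) = 6; N(lsss) = {abut, tszj, mvon, nmew, vohz, kasf}.
N(tszj) = {lsss, tfsi, szlb, hydq, mvon, kasf}, |N(tszj)| = 6.
deg(hydq) = 6; N(hydq) = {tszj, szlb, mvon, nmew, obuu, bavv}.
deg(v) = 6 for all v (|V|=13); Paley(13): SR with (k,λ,μ)=(6,2,3).
Distinct eigenvalues (to 3 d.p.): [6.0, 1.303, -2.303].
λ_max=6, λ_min=-sqrt(13)/2 - 1/2; ϑ = −13·λ_min/(λ_max−λ_min) = sqrt(13).
= 3.605551… (decimal).

sqrt(13)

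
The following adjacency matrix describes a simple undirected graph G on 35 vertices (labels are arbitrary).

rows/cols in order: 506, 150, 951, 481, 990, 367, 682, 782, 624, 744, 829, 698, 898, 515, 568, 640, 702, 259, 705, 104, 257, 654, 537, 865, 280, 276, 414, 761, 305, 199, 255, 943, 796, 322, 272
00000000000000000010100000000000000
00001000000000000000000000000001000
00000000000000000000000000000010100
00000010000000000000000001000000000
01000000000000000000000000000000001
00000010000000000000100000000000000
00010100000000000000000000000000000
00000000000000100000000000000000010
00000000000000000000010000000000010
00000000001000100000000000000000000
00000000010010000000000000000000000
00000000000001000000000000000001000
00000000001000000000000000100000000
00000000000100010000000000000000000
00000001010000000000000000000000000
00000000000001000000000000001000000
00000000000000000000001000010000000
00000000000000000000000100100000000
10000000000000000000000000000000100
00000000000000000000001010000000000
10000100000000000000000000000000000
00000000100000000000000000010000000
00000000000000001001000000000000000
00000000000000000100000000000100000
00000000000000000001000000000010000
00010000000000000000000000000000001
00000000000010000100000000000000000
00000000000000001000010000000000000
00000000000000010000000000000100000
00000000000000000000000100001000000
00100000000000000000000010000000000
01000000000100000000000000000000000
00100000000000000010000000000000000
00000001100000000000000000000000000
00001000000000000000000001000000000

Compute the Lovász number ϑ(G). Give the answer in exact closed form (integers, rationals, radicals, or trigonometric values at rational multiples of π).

deg(199) = 2; N(199) = {865, 305}.
deg(705) = 2; N(705) = {506, 796}.
Vertex 640 has 2 neighbors: 515, 305.
N(865) = {259, 199}, |N(865)| = 2.
Regular of degree 2 on 35 vertices: this is C_{35}, the 35-cycle.
spec(A) ≈ [2.0, 1.968, 1.872, 1.717, 1.506, 1.247, 0.948, 0.618, 0.268, -0.09, -0.445, -0.786, -1.102, -1.382, -1.618, -1.802, -1.928, -1.992] (distinct, 3 d.p.).
Lovász (edge-transitive): ϑ = −35·(-2*cos(pi/35))/((2)−(-2*cos(pi/35))) = 35*cos(pi/35)/(cos(pi/35) + 1).
Numerically 17.46470403.
α=17, χ(Ḡ)=18; ϑ=35*cos(pi/35)/(cos(pi/35) + 1) lies between (both strict).

35*cos(pi/35)/(cos(pi/35) + 1)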